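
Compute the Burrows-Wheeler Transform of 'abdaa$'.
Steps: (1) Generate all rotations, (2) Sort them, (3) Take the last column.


Rotations (sorted):
  0: $abdaa -> last char: a
  1: a$abda -> last char: a
  2: aa$abd -> last char: d
  3: abdaa$ -> last char: $
  4: bdaa$a -> last char: a
  5: daa$ab -> last char: b


BWT = aad$ab


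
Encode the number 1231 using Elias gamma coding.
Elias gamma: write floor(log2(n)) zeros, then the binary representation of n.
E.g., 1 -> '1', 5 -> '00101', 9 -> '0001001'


num_bits = floor(log2(1231)) + 1 = 11
leading_zeros = num_bits - 1 = 10
binary(1231) = 10011001111

Elias gamma(1231) = '0000000000' + '10011001111' = 000000000010011001111 (21 bits)


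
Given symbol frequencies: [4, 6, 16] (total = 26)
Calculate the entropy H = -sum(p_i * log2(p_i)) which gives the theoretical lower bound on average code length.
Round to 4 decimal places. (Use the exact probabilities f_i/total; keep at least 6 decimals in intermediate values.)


Per-symbol terms -p_i * log2(p_i) with p_i = f_i/26:
  p = 4/26 = 0.153846: log2(p) = -2.700440, -p*log2(p) = 0.415452
  p = 6/26 = 0.230769: log2(p) = -2.115477, -p*log2(p) = 0.488187
  p = 16/26 = 0.615385: log2(p) = -0.700440, -p*log2(p) = 0.431040
H = 0.415452 + 0.488187 + 0.431040 = 1.334679

H = 1.3347 bits/symbol


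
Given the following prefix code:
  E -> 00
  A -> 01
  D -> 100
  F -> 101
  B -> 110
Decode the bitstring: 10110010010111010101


Decoding step by step:
Bits 101 -> F
Bits 100 -> D
Bits 100 -> D
Bits 101 -> F
Bits 110 -> B
Bits 101 -> F
Bits 01 -> A


Decoded message: FDDFBFA


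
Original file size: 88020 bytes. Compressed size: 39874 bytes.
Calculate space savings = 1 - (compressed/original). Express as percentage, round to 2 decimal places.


ratio = compressed/original = 39874/88020 = 0.453011
savings = 1 - ratio = 1 - 0.453011 = 0.546989
as a percentage: 0.546989 * 100 = 54.7%

Space savings = 1 - 39874/88020 = 54.7%


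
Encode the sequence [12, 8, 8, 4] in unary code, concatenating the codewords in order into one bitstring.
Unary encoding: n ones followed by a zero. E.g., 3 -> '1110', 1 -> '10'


Encode each number as n ones followed by a terminating 0:
  12 -> 1111111111110 (13 bits)
  8 -> 111111110 (9 bits)
  8 -> 111111110 (9 bits)
  4 -> 11110 (5 bits)
Total length = 13 + 9 + 9 + 5 = 36 bits.

Unary([12, 8, 8, 4]) = 111111111111011111111011111111011110 (36 bits)


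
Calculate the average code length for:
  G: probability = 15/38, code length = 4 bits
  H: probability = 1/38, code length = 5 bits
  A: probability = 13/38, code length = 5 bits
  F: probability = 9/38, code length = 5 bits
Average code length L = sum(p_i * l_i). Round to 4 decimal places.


Weighted contributions p_i * l_i:
  G: (15/38) * 4 = 60/38
  H: (1/38) * 5 = 5/38
  A: (13/38) * 5 = 65/38
  F: (9/38) * 5 = 45/38
Sum = (60 + 5 + 65 + 45)/38 = 175/38

L = 175/38 = 4.6053 bits/symbol


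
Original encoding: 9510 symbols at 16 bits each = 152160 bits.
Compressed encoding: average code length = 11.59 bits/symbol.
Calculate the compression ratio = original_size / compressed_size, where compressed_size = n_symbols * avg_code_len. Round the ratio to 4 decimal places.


original_size = n_symbols * orig_bits = 9510 * 16 = 152160 bits
compressed_size = n_symbols * avg_code_len = 9510 * 11.59 = 110220.9 bits
ratio = original_size / compressed_size = 152160 / 110220.9 = 1.3805

Compression ratio = 1.3805


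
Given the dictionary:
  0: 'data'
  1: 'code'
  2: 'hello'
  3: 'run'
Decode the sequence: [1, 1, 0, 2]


Look up each index in the dictionary:
  1 -> 'code'
  1 -> 'code'
  0 -> 'data'
  2 -> 'hello'

Decoded: "code code data hello"


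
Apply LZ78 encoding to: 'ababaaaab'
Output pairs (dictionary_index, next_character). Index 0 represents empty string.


LZ78 encoding steps:
Dictionary: {0: ''}
Step 1: w='' (idx 0), next='a' -> output (0, 'a'), add 'a' as idx 1
Step 2: w='' (idx 0), next='b' -> output (0, 'b'), add 'b' as idx 2
Step 3: w='a' (idx 1), next='b' -> output (1, 'b'), add 'ab' as idx 3
Step 4: w='a' (idx 1), next='a' -> output (1, 'a'), add 'aa' as idx 4
Step 5: w='aa' (idx 4), next='b' -> output (4, 'b'), add 'aab' as idx 5


Encoded: [(0, 'a'), (0, 'b'), (1, 'b'), (1, 'a'), (4, 'b')]


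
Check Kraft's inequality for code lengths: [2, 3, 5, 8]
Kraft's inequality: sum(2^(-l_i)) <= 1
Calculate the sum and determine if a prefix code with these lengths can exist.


Sum = 2^(-2) + 2^(-3) + 2^(-5) + 2^(-8)
    = 0.25 + 0.125 + 0.03125 + 0.00390625
    = 105/256 = 0.41015625
Since 0.41015625 <= 1, Kraft's inequality IS satisfied.
A prefix code with these lengths CAN exist.

Kraft sum = 0.41015625. Satisfied.


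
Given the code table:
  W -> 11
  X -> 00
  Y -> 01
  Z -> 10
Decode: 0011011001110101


Decoding:
00 -> X
11 -> W
01 -> Y
10 -> Z
01 -> Y
11 -> W
01 -> Y
01 -> Y


Result: XWYZYWYY


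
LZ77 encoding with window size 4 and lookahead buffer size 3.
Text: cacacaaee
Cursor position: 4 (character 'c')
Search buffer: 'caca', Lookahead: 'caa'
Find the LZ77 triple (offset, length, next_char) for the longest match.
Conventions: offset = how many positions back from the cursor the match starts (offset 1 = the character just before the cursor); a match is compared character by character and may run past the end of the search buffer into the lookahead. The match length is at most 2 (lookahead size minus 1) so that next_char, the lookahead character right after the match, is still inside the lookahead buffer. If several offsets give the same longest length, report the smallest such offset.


Try each offset into the search buffer:
  offset=1 (pos 3, char 'a'): match length 0
  offset=2 (pos 2, char 'c'): match length 2
  offset=3 (pos 1, char 'a'): match length 0
  offset=4 (pos 0, char 'c'): match length 2
Longest match has length 2, found at offsets 2, 4; take the smallest, offset 2.
next_char = character at position 4 + 2 = 6 -> 'a'

Best match: offset=2, length=2 (matching 'ca' starting at position 2)
LZ77 triple: (2, 2, 'a')


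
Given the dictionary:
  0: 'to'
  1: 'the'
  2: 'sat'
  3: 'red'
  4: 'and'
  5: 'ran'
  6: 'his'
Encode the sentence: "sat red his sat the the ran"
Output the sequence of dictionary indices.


Look up each word in the dictionary:
  'sat' -> 2
  'red' -> 3
  'his' -> 6
  'sat' -> 2
  'the' -> 1
  'the' -> 1
  'ran' -> 5

Encoded: [2, 3, 6, 2, 1, 1, 5]


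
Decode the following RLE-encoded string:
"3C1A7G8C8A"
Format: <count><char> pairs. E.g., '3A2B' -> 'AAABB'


Expanding each <count><char> pair:
  3C -> 'CCC'
  1A -> 'A'
  7G -> 'GGGGGGG'
  8C -> 'CCCCCCCC'
  8A -> 'AAAAAAAA'

Decoded = CCCAGGGGGGGCCCCCCCCAAAAAAAA


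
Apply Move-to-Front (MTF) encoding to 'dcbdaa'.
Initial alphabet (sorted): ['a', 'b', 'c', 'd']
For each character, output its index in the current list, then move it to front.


MTF encoding:
'd': index 3 in ['a', 'b', 'c', 'd'] -> ['d', 'a', 'b', 'c']
'c': index 3 in ['d', 'a', 'b', 'c'] -> ['c', 'd', 'a', 'b']
'b': index 3 in ['c', 'd', 'a', 'b'] -> ['b', 'c', 'd', 'a']
'd': index 2 in ['b', 'c', 'd', 'a'] -> ['d', 'b', 'c', 'a']
'a': index 3 in ['d', 'b', 'c', 'a'] -> ['a', 'd', 'b', 'c']
'a': index 0 in ['a', 'd', 'b', 'c'] -> ['a', 'd', 'b', 'c']


Output: [3, 3, 3, 2, 3, 0]


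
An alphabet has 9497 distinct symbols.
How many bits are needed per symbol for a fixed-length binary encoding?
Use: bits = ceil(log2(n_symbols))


log2(9497) = 13.2133
Bracket: 2^13 = 8192 < 9497 <= 2^14 = 16384
So ceil(log2(9497)) = 14

bits = ceil(log2(9497)) = ceil(13.2133) = 14 bits


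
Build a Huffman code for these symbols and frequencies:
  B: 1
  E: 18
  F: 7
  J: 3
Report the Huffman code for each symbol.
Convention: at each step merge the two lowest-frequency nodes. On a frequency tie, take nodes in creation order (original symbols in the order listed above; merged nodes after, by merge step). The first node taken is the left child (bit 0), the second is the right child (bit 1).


Huffman tree construction:
Step 1: Merge B(1) + J(3) = 4
Step 2: Merge (B+J)(4) + F(7) = 11
Step 3: Merge ((B+J)+F)(11) + E(18) = 29
Read each symbol's code off the tree from the root (left child = 0, right child = 1).

Codes:
  B: 000 (length 3)
  E: 1 (length 1)
  F: 01 (length 2)
  J: 001 (length 3)
Average code length: 44/29 = 1.5172 bits/symbol


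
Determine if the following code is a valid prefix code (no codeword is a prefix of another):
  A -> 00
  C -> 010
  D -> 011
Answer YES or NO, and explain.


Checking each pair (does one codeword prefix another?):
  A='00' vs C='010': no prefix
  A='00' vs D='011': no prefix
  C='010' vs A='00': no prefix
  C='010' vs D='011': no prefix
  D='011' vs A='00': no prefix
  D='011' vs C='010': no prefix
No violation found over all pairs.

YES -- this is a valid prefix code. No codeword is a prefix of any other codeword.


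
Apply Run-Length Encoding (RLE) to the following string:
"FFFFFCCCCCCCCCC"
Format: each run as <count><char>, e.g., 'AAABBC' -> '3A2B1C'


Scanning runs left to right:
  i=0: run of 'F' x 5 -> '5F'
  i=5: run of 'C' x 10 -> '10C'

RLE = 5F10C


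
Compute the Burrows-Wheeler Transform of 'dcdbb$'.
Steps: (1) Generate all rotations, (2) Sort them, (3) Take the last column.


Rotations (sorted):
  0: $dcdbb -> last char: b
  1: b$dcdb -> last char: b
  2: bb$dcd -> last char: d
  3: cdbb$d -> last char: d
  4: dbb$dc -> last char: c
  5: dcdbb$ -> last char: $


BWT = bbddc$


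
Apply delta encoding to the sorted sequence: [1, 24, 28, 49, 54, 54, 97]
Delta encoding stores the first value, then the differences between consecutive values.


First value: 1
Deltas:
  24 - 1 = 23
  28 - 24 = 4
  49 - 28 = 21
  54 - 49 = 5
  54 - 54 = 0
  97 - 54 = 43


Delta encoded: [1, 23, 4, 21, 5, 0, 43]


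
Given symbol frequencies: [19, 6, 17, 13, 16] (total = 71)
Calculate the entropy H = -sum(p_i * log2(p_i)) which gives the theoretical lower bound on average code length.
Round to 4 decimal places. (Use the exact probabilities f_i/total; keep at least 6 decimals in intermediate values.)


Per-symbol terms -p_i * log2(p_i) with p_i = f_i/71:
  p = 19/71 = 0.267606: log2(p) = -1.901820, -p*log2(p) = 0.508938
  p = 6/71 = 0.084507: log2(p) = -3.564785, -p*log2(p) = 0.301249
  p = 17/71 = 0.239437: log2(p) = -2.062284, -p*log2(p) = 0.493786
  p = 13/71 = 0.183099: log2(p) = -2.449307, -p*log2(p) = 0.448465
  p = 16/71 = 0.225352: log2(p) = -2.149747, -p*log2(p) = 0.484450
H = 0.508938 + 0.301249 + 0.493786 + 0.448465 + 0.484450 = 2.236888

H = 2.2369 bits/symbol


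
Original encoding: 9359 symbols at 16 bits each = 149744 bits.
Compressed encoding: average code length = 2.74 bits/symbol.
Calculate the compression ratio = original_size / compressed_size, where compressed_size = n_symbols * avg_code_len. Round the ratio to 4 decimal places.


original_size = n_symbols * orig_bits = 9359 * 16 = 149744 bits
compressed_size = n_symbols * avg_code_len = 9359 * 2.74 = 25643.66 bits
ratio = original_size / compressed_size = 149744 / 25643.66 = 5.8394

Compression ratio = 5.8394


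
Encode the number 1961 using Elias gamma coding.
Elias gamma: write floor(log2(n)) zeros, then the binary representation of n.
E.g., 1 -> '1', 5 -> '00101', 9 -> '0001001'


num_bits = floor(log2(1961)) + 1 = 11
leading_zeros = num_bits - 1 = 10
binary(1961) = 11110101001

Elias gamma(1961) = '0000000000' + '11110101001' = 000000000011110101001 (21 bits)


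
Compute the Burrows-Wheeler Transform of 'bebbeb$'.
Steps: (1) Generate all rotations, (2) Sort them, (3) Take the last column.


Rotations (sorted):
  0: $bebbeb -> last char: b
  1: b$bebbe -> last char: e
  2: bbeb$be -> last char: e
  3: beb$beb -> last char: b
  4: bebbeb$ -> last char: $
  5: eb$bebb -> last char: b
  6: ebbeb$b -> last char: b


BWT = beeb$bb


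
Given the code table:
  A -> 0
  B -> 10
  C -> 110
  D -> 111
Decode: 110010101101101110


Decoding:
110 -> C
0 -> A
10 -> B
10 -> B
110 -> C
110 -> C
111 -> D
0 -> A


Result: CABBCCDA


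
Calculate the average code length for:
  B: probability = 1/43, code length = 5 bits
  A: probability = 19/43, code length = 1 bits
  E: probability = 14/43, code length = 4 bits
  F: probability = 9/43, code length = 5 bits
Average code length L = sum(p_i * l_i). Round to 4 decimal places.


Weighted contributions p_i * l_i:
  B: (1/43) * 5 = 5/43
  A: (19/43) * 1 = 19/43
  E: (14/43) * 4 = 56/43
  F: (9/43) * 5 = 45/43
Sum = (5 + 19 + 56 + 45)/43 = 125/43

L = 125/43 = 2.9070 bits/symbol


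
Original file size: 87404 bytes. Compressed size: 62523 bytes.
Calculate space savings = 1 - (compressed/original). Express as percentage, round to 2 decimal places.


ratio = compressed/original = 62523/87404 = 0.715333
savings = 1 - ratio = 1 - 0.715333 = 0.284667
as a percentage: 0.284667 * 100 = 28.47%

Space savings = 1 - 62523/87404 = 28.47%


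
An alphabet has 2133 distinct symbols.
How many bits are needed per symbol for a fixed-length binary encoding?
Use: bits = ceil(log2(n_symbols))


log2(2133) = 11.0587
Bracket: 2^11 = 2048 < 2133 <= 2^12 = 4096
So ceil(log2(2133)) = 12

bits = ceil(log2(2133)) = ceil(11.0587) = 12 bits


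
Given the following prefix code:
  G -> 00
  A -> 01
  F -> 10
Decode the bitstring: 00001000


Decoding step by step:
Bits 00 -> G
Bits 00 -> G
Bits 10 -> F
Bits 00 -> G


Decoded message: GGFG


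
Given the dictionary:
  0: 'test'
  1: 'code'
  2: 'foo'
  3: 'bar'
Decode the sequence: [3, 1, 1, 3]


Look up each index in the dictionary:
  3 -> 'bar'
  1 -> 'code'
  1 -> 'code'
  3 -> 'bar'

Decoded: "bar code code bar"


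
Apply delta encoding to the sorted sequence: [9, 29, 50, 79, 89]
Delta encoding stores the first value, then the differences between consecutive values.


First value: 9
Deltas:
  29 - 9 = 20
  50 - 29 = 21
  79 - 50 = 29
  89 - 79 = 10


Delta encoded: [9, 20, 21, 29, 10]


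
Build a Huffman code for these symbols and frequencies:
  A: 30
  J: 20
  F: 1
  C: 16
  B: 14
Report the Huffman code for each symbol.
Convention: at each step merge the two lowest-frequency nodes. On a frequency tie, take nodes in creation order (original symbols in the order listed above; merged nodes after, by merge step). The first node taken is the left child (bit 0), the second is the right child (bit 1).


Huffman tree construction:
Step 1: Merge F(1) + B(14) = 15
Step 2: Merge (F+B)(15) + C(16) = 31
Step 3: Merge J(20) + A(30) = 50
Step 4: Merge ((F+B)+C)(31) + (J+A)(50) = 81
Read each symbol's code off the tree from the root (left child = 0, right child = 1).

Codes:
  A: 11 (length 2)
  J: 10 (length 2)
  F: 000 (length 3)
  C: 01 (length 2)
  B: 001 (length 3)
Average code length: 177/81 = 2.1852 bits/symbol


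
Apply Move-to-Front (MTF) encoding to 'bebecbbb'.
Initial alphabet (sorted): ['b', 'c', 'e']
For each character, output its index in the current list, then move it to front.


MTF encoding:
'b': index 0 in ['b', 'c', 'e'] -> ['b', 'c', 'e']
'e': index 2 in ['b', 'c', 'e'] -> ['e', 'b', 'c']
'b': index 1 in ['e', 'b', 'c'] -> ['b', 'e', 'c']
'e': index 1 in ['b', 'e', 'c'] -> ['e', 'b', 'c']
'c': index 2 in ['e', 'b', 'c'] -> ['c', 'e', 'b']
'b': index 2 in ['c', 'e', 'b'] -> ['b', 'c', 'e']
'b': index 0 in ['b', 'c', 'e'] -> ['b', 'c', 'e']
'b': index 0 in ['b', 'c', 'e'] -> ['b', 'c', 'e']


Output: [0, 2, 1, 1, 2, 2, 0, 0]


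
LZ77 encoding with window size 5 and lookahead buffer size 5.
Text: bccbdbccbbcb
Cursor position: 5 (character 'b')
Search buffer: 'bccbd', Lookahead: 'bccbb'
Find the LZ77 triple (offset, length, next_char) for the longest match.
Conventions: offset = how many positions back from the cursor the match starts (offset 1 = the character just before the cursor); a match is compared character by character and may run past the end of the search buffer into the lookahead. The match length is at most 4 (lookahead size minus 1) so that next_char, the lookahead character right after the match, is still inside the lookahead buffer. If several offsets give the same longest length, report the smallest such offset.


Try each offset into the search buffer:
  offset=1 (pos 4, char 'd'): match length 0
  offset=2 (pos 3, char 'b'): match length 1
  offset=3 (pos 2, char 'c'): match length 0
  offset=4 (pos 1, char 'c'): match length 0
  offset=5 (pos 0, char 'b'): match length 4
Longest match has length 4 at offset 5.
next_char = character at position 5 + 4 = 9 -> 'b'

Best match: offset=5, length=4 (matching 'bccb' starting at position 0)
LZ77 triple: (5, 4, 'b')


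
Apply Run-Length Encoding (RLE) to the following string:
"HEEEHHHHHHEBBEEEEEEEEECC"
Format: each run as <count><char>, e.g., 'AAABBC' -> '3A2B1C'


Scanning runs left to right:
  i=0: run of 'H' x 1 -> '1H'
  i=1: run of 'E' x 3 -> '3E'
  i=4: run of 'H' x 6 -> '6H'
  i=10: run of 'E' x 1 -> '1E'
  i=11: run of 'B' x 2 -> '2B'
  i=13: run of 'E' x 9 -> '9E'
  i=22: run of 'C' x 2 -> '2C'

RLE = 1H3E6H1E2B9E2C


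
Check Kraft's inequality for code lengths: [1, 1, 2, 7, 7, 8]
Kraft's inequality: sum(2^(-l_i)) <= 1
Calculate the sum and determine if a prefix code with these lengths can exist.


Sum = 2^(-1) + 2^(-1) + 2^(-2) + 2^(-7) + 2^(-7) + 2^(-8)
    = 0.5 + 0.5 + 0.25 + 0.0078125 + 0.0078125 + 0.00390625
    = 325/256 = 1.26953125
Since 1.26953125 > 1, Kraft's inequality is NOT satisfied.
A prefix code with these lengths CANNOT exist.

Kraft sum = 1.26953125. Not satisfied.


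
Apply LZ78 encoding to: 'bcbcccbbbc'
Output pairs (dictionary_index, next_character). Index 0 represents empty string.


LZ78 encoding steps:
Dictionary: {0: ''}
Step 1: w='' (idx 0), next='b' -> output (0, 'b'), add 'b' as idx 1
Step 2: w='' (idx 0), next='c' -> output (0, 'c'), add 'c' as idx 2
Step 3: w='b' (idx 1), next='c' -> output (1, 'c'), add 'bc' as idx 3
Step 4: w='c' (idx 2), next='c' -> output (2, 'c'), add 'cc' as idx 4
Step 5: w='b' (idx 1), next='b' -> output (1, 'b'), add 'bb' as idx 5
Step 6: w='bc' (idx 3), end of input -> output (3, '')


Encoded: [(0, 'b'), (0, 'c'), (1, 'c'), (2, 'c'), (1, 'b'), (3, '')]


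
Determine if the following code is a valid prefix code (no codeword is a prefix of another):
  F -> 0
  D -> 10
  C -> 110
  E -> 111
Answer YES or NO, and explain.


Checking each pair (does one codeword prefix another?):
  F='0' vs D='10': no prefix
  F='0' vs C='110': no prefix
  F='0' vs E='111': no prefix
  D='10' vs F='0': no prefix
  D='10' vs C='110': no prefix
  D='10' vs E='111': no prefix
  C='110' vs F='0': no prefix
  C='110' vs D='10': no prefix
  C='110' vs E='111': no prefix
  E='111' vs F='0': no prefix
  E='111' vs D='10': no prefix
  E='111' vs C='110': no prefix
No violation found over all pairs.

YES -- this is a valid prefix code. No codeword is a prefix of any other codeword.


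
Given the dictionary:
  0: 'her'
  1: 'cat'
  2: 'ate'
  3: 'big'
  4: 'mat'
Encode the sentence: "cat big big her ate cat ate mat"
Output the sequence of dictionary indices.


Look up each word in the dictionary:
  'cat' -> 1
  'big' -> 3
  'big' -> 3
  'her' -> 0
  'ate' -> 2
  'cat' -> 1
  'ate' -> 2
  'mat' -> 4

Encoded: [1, 3, 3, 0, 2, 1, 2, 4]


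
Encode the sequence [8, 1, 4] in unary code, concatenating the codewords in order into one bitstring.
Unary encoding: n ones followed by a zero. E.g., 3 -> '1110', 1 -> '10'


Encode each number as n ones followed by a terminating 0:
  8 -> 111111110 (9 bits)
  1 -> 10 (2 bits)
  4 -> 11110 (5 bits)
Total length = 9 + 2 + 5 = 16 bits.

Unary([8, 1, 4]) = 1111111101011110 (16 bits)


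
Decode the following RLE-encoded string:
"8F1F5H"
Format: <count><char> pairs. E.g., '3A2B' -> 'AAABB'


Expanding each <count><char> pair:
  8F -> 'FFFFFFFF'
  1F -> 'F'
  5H -> 'HHHHH'

Decoded = FFFFFFFFFHHHHH


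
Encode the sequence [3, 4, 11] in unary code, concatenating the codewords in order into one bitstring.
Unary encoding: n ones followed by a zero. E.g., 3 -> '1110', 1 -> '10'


Encode each number as n ones followed by a terminating 0:
  3 -> 1110 (4 bits)
  4 -> 11110 (5 bits)
  11 -> 111111111110 (12 bits)
Total length = 4 + 5 + 12 = 21 bits.

Unary([3, 4, 11]) = 111011110111111111110 (21 bits)


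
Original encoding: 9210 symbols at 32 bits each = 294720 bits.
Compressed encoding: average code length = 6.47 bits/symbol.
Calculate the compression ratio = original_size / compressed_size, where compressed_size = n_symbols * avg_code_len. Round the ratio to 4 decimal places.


original_size = n_symbols * orig_bits = 9210 * 32 = 294720 bits
compressed_size = n_symbols * avg_code_len = 9210 * 6.47 = 59588.7 bits
ratio = original_size / compressed_size = 294720 / 59588.7 = 4.9459

Compression ratio = 4.9459


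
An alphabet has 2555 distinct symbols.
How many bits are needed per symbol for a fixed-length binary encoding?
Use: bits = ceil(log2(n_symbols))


log2(2555) = 11.3191
Bracket: 2^11 = 2048 < 2555 <= 2^12 = 4096
So ceil(log2(2555)) = 12

bits = ceil(log2(2555)) = ceil(11.3191) = 12 bits


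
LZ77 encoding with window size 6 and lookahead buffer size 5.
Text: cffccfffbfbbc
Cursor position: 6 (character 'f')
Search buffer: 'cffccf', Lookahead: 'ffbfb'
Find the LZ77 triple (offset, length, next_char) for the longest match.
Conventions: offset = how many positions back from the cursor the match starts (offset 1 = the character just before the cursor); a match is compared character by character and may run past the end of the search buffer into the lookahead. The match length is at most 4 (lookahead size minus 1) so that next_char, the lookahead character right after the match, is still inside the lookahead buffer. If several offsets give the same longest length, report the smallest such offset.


Try each offset into the search buffer:
  offset=1 (pos 5, char 'f'): match length 2
  offset=2 (pos 4, char 'c'): match length 0
  offset=3 (pos 3, char 'c'): match length 0
  offset=4 (pos 2, char 'f'): match length 1
  offset=5 (pos 1, char 'f'): match length 2
  offset=6 (pos 0, char 'c'): match length 0
Longest match has length 2, found at offsets 1, 5; take the smallest, offset 1.
next_char = character at position 6 + 2 = 8 -> 'b'

Best match: offset=1, length=2 (matching 'ff' starting at position 5)
LZ77 triple: (1, 2, 'b')


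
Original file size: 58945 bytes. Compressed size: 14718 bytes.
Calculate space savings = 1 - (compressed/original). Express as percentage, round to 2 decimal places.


ratio = compressed/original = 14718/58945 = 0.24969
savings = 1 - ratio = 1 - 0.24969 = 0.75031
as a percentage: 0.75031 * 100 = 75.03%

Space savings = 1 - 14718/58945 = 75.03%


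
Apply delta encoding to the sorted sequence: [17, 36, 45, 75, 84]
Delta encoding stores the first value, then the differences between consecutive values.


First value: 17
Deltas:
  36 - 17 = 19
  45 - 36 = 9
  75 - 45 = 30
  84 - 75 = 9


Delta encoded: [17, 19, 9, 30, 9]


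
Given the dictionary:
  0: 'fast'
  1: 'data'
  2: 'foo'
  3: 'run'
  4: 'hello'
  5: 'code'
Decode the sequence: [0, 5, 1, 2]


Look up each index in the dictionary:
  0 -> 'fast'
  5 -> 'code'
  1 -> 'data'
  2 -> 'foo'

Decoded: "fast code data foo"


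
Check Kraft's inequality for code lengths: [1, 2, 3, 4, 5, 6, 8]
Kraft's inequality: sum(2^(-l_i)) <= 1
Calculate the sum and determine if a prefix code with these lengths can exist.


Sum = 2^(-1) + 2^(-2) + 2^(-3) + 2^(-4) + 2^(-5) + 2^(-6) + 2^(-8)
    = 0.5 + 0.25 + 0.125 + 0.0625 + 0.03125 + 0.015625 + 0.00390625
    = 253/256 = 0.98828125
Since 0.98828125 <= 1, Kraft's inequality IS satisfied.
A prefix code with these lengths CAN exist.

Kraft sum = 0.98828125. Satisfied.


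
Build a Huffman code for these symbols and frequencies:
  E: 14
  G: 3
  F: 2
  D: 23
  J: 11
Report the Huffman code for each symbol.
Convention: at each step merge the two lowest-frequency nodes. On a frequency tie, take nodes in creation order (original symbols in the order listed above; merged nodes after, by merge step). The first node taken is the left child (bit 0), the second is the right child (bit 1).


Huffman tree construction:
Step 1: Merge F(2) + G(3) = 5
Step 2: Merge (F+G)(5) + J(11) = 16
Step 3: Merge E(14) + ((F+G)+J)(16) = 30
Step 4: Merge D(23) + (E+((F+G)+J))(30) = 53
Read each symbol's code off the tree from the root (left child = 0, right child = 1).

Codes:
  E: 10 (length 2)
  G: 1101 (length 4)
  F: 1100 (length 4)
  D: 0 (length 1)
  J: 111 (length 3)
Average code length: 104/53 = 1.9623 bits/symbol


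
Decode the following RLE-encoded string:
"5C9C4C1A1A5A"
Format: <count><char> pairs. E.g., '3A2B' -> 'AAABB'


Expanding each <count><char> pair:
  5C -> 'CCCCC'
  9C -> 'CCCCCCCCC'
  4C -> 'CCCC'
  1A -> 'A'
  1A -> 'A'
  5A -> 'AAAAA'

Decoded = CCCCCCCCCCCCCCCCCCAAAAAAA


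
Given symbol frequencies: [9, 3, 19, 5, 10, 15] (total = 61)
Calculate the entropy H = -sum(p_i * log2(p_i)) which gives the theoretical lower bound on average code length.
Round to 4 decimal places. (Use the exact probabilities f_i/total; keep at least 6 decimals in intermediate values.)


Per-symbol terms -p_i * log2(p_i) with p_i = f_i/61:
  p = 9/61 = 0.147541: log2(p) = -2.760812, -p*log2(p) = 0.407333
  p = 3/61 = 0.049180: log2(p) = -4.345775, -p*log2(p) = 0.213727
  p = 19/61 = 0.311475: log2(p) = -1.682810, -p*log2(p) = 0.524154
  p = 5/61 = 0.081967: log2(p) = -3.608809, -p*log2(p) = 0.295804
  p = 10/61 = 0.163934: log2(p) = -2.608809, -p*log2(p) = 0.427674
  p = 15/61 = 0.245902: log2(p) = -2.023847, -p*log2(p) = 0.497667
H = 0.407333 + 0.213727 + 0.524154 + 0.295804 + 0.427674 + 0.497667 = 2.366359

H = 2.3664 bits/symbol


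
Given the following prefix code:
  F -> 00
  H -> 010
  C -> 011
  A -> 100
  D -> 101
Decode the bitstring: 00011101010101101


Decoding step by step:
Bits 00 -> F
Bits 011 -> C
Bits 101 -> D
Bits 010 -> H
Bits 101 -> D
Bits 101 -> D


Decoded message: FCDHDD


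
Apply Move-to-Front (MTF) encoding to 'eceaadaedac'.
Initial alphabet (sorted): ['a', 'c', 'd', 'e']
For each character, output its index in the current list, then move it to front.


MTF encoding:
'e': index 3 in ['a', 'c', 'd', 'e'] -> ['e', 'a', 'c', 'd']
'c': index 2 in ['e', 'a', 'c', 'd'] -> ['c', 'e', 'a', 'd']
'e': index 1 in ['c', 'e', 'a', 'd'] -> ['e', 'c', 'a', 'd']
'a': index 2 in ['e', 'c', 'a', 'd'] -> ['a', 'e', 'c', 'd']
'a': index 0 in ['a', 'e', 'c', 'd'] -> ['a', 'e', 'c', 'd']
'd': index 3 in ['a', 'e', 'c', 'd'] -> ['d', 'a', 'e', 'c']
'a': index 1 in ['d', 'a', 'e', 'c'] -> ['a', 'd', 'e', 'c']
'e': index 2 in ['a', 'd', 'e', 'c'] -> ['e', 'a', 'd', 'c']
'd': index 2 in ['e', 'a', 'd', 'c'] -> ['d', 'e', 'a', 'c']
'a': index 2 in ['d', 'e', 'a', 'c'] -> ['a', 'd', 'e', 'c']
'c': index 3 in ['a', 'd', 'e', 'c'] -> ['c', 'a', 'd', 'e']


Output: [3, 2, 1, 2, 0, 3, 1, 2, 2, 2, 3]


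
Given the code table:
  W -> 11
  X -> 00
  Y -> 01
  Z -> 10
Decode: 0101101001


Decoding:
01 -> Y
01 -> Y
10 -> Z
10 -> Z
01 -> Y


Result: YYZZY


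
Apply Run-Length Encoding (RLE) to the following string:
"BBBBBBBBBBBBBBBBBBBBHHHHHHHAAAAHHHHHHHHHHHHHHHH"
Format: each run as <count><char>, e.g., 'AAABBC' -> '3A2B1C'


Scanning runs left to right:
  i=0: run of 'B' x 20 -> '20B'
  i=20: run of 'H' x 7 -> '7H'
  i=27: run of 'A' x 4 -> '4A'
  i=31: run of 'H' x 16 -> '16H'

RLE = 20B7H4A16H


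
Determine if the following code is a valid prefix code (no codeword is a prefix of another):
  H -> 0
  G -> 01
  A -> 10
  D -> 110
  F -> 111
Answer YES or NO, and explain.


Checking each pair (does one codeword prefix another?):
  H='0' vs G='01': prefix -- VIOLATION

NO -- this is NOT a valid prefix code. H (0) is a prefix of G (01).


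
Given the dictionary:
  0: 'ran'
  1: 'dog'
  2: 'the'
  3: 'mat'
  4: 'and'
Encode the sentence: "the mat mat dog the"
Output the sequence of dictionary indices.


Look up each word in the dictionary:
  'the' -> 2
  'mat' -> 3
  'mat' -> 3
  'dog' -> 1
  'the' -> 2

Encoded: [2, 3, 3, 1, 2]


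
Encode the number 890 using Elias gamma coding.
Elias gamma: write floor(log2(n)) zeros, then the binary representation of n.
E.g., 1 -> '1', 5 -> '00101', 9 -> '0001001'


num_bits = floor(log2(890)) + 1 = 10
leading_zeros = num_bits - 1 = 9
binary(890) = 1101111010

Elias gamma(890) = '000000000' + '1101111010' = 0000000001101111010 (19 bits)


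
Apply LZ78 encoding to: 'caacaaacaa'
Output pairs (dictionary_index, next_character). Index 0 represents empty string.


LZ78 encoding steps:
Dictionary: {0: ''}
Step 1: w='' (idx 0), next='c' -> output (0, 'c'), add 'c' as idx 1
Step 2: w='' (idx 0), next='a' -> output (0, 'a'), add 'a' as idx 2
Step 3: w='a' (idx 2), next='c' -> output (2, 'c'), add 'ac' as idx 3
Step 4: w='a' (idx 2), next='a' -> output (2, 'a'), add 'aa' as idx 4
Step 5: w='ac' (idx 3), next='a' -> output (3, 'a'), add 'aca' as idx 5
Step 6: w='a' (idx 2), end of input -> output (2, '')


Encoded: [(0, 'c'), (0, 'a'), (2, 'c'), (2, 'a'), (3, 'a'), (2, '')]


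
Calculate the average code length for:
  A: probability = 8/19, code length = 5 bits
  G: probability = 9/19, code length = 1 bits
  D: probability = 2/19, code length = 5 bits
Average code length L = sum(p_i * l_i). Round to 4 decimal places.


Weighted contributions p_i * l_i:
  A: (8/19) * 5 = 40/19
  G: (9/19) * 1 = 9/19
  D: (2/19) * 5 = 10/19
Sum = (40 + 9 + 10)/19 = 59/19

L = 59/19 = 3.1053 bits/symbol


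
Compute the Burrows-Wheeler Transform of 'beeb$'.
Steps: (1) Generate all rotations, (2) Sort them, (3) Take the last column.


Rotations (sorted):
  0: $beeb -> last char: b
  1: b$bee -> last char: e
  2: beeb$ -> last char: $
  3: eb$be -> last char: e
  4: eeb$b -> last char: b


BWT = be$eb


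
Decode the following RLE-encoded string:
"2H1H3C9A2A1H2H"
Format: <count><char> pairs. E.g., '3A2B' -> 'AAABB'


Expanding each <count><char> pair:
  2H -> 'HH'
  1H -> 'H'
  3C -> 'CCC'
  9A -> 'AAAAAAAAA'
  2A -> 'AA'
  1H -> 'H'
  2H -> 'HH'

Decoded = HHHCCCAAAAAAAAAAAHHH


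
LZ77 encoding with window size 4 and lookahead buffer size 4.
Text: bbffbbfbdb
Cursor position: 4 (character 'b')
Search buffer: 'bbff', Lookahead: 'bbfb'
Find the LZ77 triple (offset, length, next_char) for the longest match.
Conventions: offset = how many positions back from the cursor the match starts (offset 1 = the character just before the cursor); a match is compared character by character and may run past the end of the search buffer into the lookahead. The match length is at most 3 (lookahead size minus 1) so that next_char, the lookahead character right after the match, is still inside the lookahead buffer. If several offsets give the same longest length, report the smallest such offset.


Try each offset into the search buffer:
  offset=1 (pos 3, char 'f'): match length 0
  offset=2 (pos 2, char 'f'): match length 0
  offset=3 (pos 1, char 'b'): match length 1
  offset=4 (pos 0, char 'b'): match length 3
Longest match has length 3 at offset 4.
next_char = character at position 4 + 3 = 7 -> 'b'

Best match: offset=4, length=3 (matching 'bbf' starting at position 0)
LZ77 triple: (4, 3, 'b')


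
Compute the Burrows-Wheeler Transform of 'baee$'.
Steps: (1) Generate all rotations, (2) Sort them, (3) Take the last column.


Rotations (sorted):
  0: $baee -> last char: e
  1: aee$b -> last char: b
  2: baee$ -> last char: $
  3: e$bae -> last char: e
  4: ee$ba -> last char: a


BWT = eb$ea


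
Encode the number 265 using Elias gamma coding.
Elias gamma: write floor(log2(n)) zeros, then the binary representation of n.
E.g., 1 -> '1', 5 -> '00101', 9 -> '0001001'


num_bits = floor(log2(265)) + 1 = 9
leading_zeros = num_bits - 1 = 8
binary(265) = 100001001

Elias gamma(265) = '00000000' + '100001001' = 00000000100001001 (17 bits)


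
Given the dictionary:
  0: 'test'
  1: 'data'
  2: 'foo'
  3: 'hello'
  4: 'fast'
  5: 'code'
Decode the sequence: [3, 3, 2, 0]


Look up each index in the dictionary:
  3 -> 'hello'
  3 -> 'hello'
  2 -> 'foo'
  0 -> 'test'

Decoded: "hello hello foo test"


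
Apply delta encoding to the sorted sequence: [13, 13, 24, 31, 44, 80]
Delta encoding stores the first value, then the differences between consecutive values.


First value: 13
Deltas:
  13 - 13 = 0
  24 - 13 = 11
  31 - 24 = 7
  44 - 31 = 13
  80 - 44 = 36


Delta encoded: [13, 0, 11, 7, 13, 36]


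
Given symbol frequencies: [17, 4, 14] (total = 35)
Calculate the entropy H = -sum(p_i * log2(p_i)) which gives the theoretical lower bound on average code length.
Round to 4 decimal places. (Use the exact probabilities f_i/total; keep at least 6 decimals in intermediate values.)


Per-symbol terms -p_i * log2(p_i) with p_i = f_i/35:
  p = 17/35 = 0.485714: log2(p) = -1.041820, -p*log2(p) = 0.506027
  p = 4/35 = 0.114286: log2(p) = -3.129283, -p*log2(p) = 0.357632
  p = 14/35 = 0.400000: log2(p) = -1.321928, -p*log2(p) = 0.528771
H = 0.506027 + 0.357632 + 0.528771 = 1.392430

H = 1.3924 bits/symbol


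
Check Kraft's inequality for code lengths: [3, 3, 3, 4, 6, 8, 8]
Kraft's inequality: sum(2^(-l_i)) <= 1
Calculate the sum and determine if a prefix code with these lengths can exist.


Sum = 2^(-3) + 2^(-3) + 2^(-3) + 2^(-4) + 2^(-6) + 2^(-8) + 2^(-8)
    = 0.125 + 0.125 + 0.125 + 0.0625 + 0.015625 + 0.00390625 + 0.00390625
    = 118/256 = 0.4609375
Since 0.4609375 <= 1, Kraft's inequality IS satisfied.
A prefix code with these lengths CAN exist.

Kraft sum = 0.4609375. Satisfied.


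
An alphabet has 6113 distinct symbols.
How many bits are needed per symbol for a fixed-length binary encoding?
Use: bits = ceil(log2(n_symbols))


log2(6113) = 12.5777
Bracket: 2^12 = 4096 < 6113 <= 2^13 = 8192
So ceil(log2(6113)) = 13

bits = ceil(log2(6113)) = ceil(12.5777) = 13 bits


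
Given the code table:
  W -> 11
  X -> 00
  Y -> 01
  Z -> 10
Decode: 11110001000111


Decoding:
11 -> W
11 -> W
00 -> X
01 -> Y
00 -> X
01 -> Y
11 -> W


Result: WWXYXYW


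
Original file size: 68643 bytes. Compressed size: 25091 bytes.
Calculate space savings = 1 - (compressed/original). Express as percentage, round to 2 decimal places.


ratio = compressed/original = 25091/68643 = 0.365529
savings = 1 - ratio = 1 - 0.365529 = 0.634471
as a percentage: 0.634471 * 100 = 63.45%

Space savings = 1 - 25091/68643 = 63.45%


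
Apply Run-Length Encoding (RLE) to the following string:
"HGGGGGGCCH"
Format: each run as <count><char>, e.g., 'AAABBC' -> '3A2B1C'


Scanning runs left to right:
  i=0: run of 'H' x 1 -> '1H'
  i=1: run of 'G' x 6 -> '6G'
  i=7: run of 'C' x 2 -> '2C'
  i=9: run of 'H' x 1 -> '1H'

RLE = 1H6G2C1H


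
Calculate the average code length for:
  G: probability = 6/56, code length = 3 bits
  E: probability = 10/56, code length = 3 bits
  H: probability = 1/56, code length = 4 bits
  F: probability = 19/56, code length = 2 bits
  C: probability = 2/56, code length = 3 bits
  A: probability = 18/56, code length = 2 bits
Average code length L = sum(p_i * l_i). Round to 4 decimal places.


Weighted contributions p_i * l_i:
  G: (6/56) * 3 = 18/56
  E: (10/56) * 3 = 30/56
  H: (1/56) * 4 = 4/56
  F: (19/56) * 2 = 38/56
  C: (2/56) * 3 = 6/56
  A: (18/56) * 2 = 36/56
Sum = (18 + 30 + 4 + 38 + 6 + 36)/56 = 132/56

L = 132/56 = 2.3571 bits/symbol


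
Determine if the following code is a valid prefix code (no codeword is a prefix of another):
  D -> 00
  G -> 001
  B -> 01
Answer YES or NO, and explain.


Checking each pair (does one codeword prefix another?):
  D='00' vs G='001': prefix -- VIOLATION

NO -- this is NOT a valid prefix code. D (00) is a prefix of G (001).


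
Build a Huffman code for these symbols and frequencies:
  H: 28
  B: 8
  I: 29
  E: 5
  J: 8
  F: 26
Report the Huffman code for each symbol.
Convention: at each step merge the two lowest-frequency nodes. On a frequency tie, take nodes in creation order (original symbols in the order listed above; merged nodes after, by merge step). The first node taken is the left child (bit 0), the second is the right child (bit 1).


Huffman tree construction:
Step 1: Merge E(5) + B(8) = 13
Step 2: Merge J(8) + (E+B)(13) = 21
Step 3: Merge (J+(E+B))(21) + F(26) = 47
Step 4: Merge H(28) + I(29) = 57
Step 5: Merge ((J+(E+B))+F)(47) + (H+I)(57) = 104
Read each symbol's code off the tree from the root (left child = 0, right child = 1).

Codes:
  H: 10 (length 2)
  B: 0011 (length 4)
  I: 11 (length 2)
  E: 0010 (length 4)
  J: 000 (length 3)
  F: 01 (length 2)
Average code length: 242/104 = 2.3269 bits/symbol


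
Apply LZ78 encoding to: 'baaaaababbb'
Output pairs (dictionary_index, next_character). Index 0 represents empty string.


LZ78 encoding steps:
Dictionary: {0: ''}
Step 1: w='' (idx 0), next='b' -> output (0, 'b'), add 'b' as idx 1
Step 2: w='' (idx 0), next='a' -> output (0, 'a'), add 'a' as idx 2
Step 3: w='a' (idx 2), next='a' -> output (2, 'a'), add 'aa' as idx 3
Step 4: w='aa' (idx 3), next='b' -> output (3, 'b'), add 'aab' as idx 4
Step 5: w='a' (idx 2), next='b' -> output (2, 'b'), add 'ab' as idx 5
Step 6: w='b' (idx 1), next='b' -> output (1, 'b'), add 'bb' as idx 6


Encoded: [(0, 'b'), (0, 'a'), (2, 'a'), (3, 'b'), (2, 'b'), (1, 'b')]


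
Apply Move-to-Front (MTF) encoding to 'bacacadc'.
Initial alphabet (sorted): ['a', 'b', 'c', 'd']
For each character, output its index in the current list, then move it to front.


MTF encoding:
'b': index 1 in ['a', 'b', 'c', 'd'] -> ['b', 'a', 'c', 'd']
'a': index 1 in ['b', 'a', 'c', 'd'] -> ['a', 'b', 'c', 'd']
'c': index 2 in ['a', 'b', 'c', 'd'] -> ['c', 'a', 'b', 'd']
'a': index 1 in ['c', 'a', 'b', 'd'] -> ['a', 'c', 'b', 'd']
'c': index 1 in ['a', 'c', 'b', 'd'] -> ['c', 'a', 'b', 'd']
'a': index 1 in ['c', 'a', 'b', 'd'] -> ['a', 'c', 'b', 'd']
'd': index 3 in ['a', 'c', 'b', 'd'] -> ['d', 'a', 'c', 'b']
'c': index 2 in ['d', 'a', 'c', 'b'] -> ['c', 'd', 'a', 'b']


Output: [1, 1, 2, 1, 1, 1, 3, 2]


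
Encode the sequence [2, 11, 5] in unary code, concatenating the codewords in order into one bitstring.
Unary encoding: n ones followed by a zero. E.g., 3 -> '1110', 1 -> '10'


Encode each number as n ones followed by a terminating 0:
  2 -> 110 (3 bits)
  11 -> 111111111110 (12 bits)
  5 -> 111110 (6 bits)
Total length = 3 + 12 + 6 = 21 bits.

Unary([2, 11, 5]) = 110111111111110111110 (21 bits)


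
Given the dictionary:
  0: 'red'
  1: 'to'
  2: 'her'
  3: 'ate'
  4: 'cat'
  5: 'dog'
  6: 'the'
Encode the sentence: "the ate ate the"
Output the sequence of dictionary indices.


Look up each word in the dictionary:
  'the' -> 6
  'ate' -> 3
  'ate' -> 3
  'the' -> 6

Encoded: [6, 3, 3, 6]


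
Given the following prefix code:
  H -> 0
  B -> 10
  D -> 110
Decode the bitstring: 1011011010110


Decoding step by step:
Bits 10 -> B
Bits 110 -> D
Bits 110 -> D
Bits 10 -> B
Bits 110 -> D


Decoded message: BDDBD


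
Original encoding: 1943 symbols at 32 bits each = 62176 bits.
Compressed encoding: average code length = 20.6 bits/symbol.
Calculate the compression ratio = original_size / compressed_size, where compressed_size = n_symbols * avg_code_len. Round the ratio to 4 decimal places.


original_size = n_symbols * orig_bits = 1943 * 32 = 62176 bits
compressed_size = n_symbols * avg_code_len = 1943 * 20.6 = 40025.8 bits
ratio = original_size / compressed_size = 62176 / 40025.8 = 1.5534

Compression ratio = 1.5534


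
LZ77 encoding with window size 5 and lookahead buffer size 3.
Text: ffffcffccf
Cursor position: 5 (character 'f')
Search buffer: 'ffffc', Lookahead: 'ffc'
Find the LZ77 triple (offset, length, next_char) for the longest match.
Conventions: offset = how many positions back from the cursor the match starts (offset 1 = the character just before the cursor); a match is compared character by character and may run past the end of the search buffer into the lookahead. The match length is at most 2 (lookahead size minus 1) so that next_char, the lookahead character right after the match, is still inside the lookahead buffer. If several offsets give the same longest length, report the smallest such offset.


Try each offset into the search buffer:
  offset=1 (pos 4, char 'c'): match length 0
  offset=2 (pos 3, char 'f'): match length 1
  offset=3 (pos 2, char 'f'): match length 2
  offset=4 (pos 1, char 'f'): match length 2
  offset=5 (pos 0, char 'f'): match length 2
Longest match has length 2, found at offsets 3, 4, 5; take the smallest, offset 3.
next_char = character at position 5 + 2 = 7 -> 'c'

Best match: offset=3, length=2 (matching 'ff' starting at position 2)
LZ77 triple: (3, 2, 'c')
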